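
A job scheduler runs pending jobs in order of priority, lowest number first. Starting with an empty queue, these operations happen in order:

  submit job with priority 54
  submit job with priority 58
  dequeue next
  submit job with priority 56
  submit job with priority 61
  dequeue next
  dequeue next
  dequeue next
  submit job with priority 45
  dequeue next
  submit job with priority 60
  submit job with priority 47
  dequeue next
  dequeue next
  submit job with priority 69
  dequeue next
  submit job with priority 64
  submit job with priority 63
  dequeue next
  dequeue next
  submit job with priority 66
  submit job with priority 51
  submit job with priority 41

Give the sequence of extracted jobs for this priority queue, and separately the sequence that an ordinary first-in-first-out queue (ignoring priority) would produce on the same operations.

insert 54 → {54}
insert 58 → {54, 58}
dequeue next → 54; now {58}
insert 56 → {56, 58}
insert 61 → {56, 58, 61}
dequeue next → 56; now {58, 61}
dequeue next → 58; now {61}
dequeue next → 61; now {}
insert 45 → {45}
dequeue next → 45; now {}
insert 60 → {60}
insert 47 → {47, 60}
dequeue next → 47; now {60}
dequeue next → 60; now {}
insert 69 → {69}
dequeue next → 69; now {}
insert 64 → {64}
insert 63 → {63, 64}
dequeue next → 63; now {64}
dequeue next → 64; now {}
insert 66 → {66}
insert 51 → {51, 66}
insert 41 → {41, 51, 66}

priority queue: [54, 56, 58, 61, 45, 47, 60, 69, 63, 64]; FIFO queue: 54, 58, 56, 61, 45, 60, 47, 69, 64, 63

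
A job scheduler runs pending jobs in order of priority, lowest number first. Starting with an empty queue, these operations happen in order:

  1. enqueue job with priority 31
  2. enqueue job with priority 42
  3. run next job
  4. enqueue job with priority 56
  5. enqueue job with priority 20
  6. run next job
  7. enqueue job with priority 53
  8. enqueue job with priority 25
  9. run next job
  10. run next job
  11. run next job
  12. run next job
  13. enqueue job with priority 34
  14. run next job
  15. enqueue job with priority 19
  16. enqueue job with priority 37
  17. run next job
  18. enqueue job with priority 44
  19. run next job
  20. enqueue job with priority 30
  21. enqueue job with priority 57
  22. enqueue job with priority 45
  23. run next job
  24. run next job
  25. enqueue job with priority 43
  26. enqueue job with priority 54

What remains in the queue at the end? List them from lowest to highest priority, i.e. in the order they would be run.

insert 31 → {31}
insert 42 → {31, 42}
run next job → 31; now {42}
insert 56 → {42, 56}
insert 20 → {20, 42, 56}
run next job → 20; now {42, 56}
insert 53 → {42, 53, 56}
insert 25 → {25, 42, 53, 56}
run next job → 25; now {42, 53, 56}
run next job → 42; now {53, 56}
run next job → 53; now {56}
run next job → 56; now {}
insert 34 → {34}
run next job → 34; now {}
insert 19 → {19}
insert 37 → {19, 37}
run next job → 19; now {37}
insert 44 → {37, 44}
run next job → 37; now {44}
insert 30 → {30, 44}
insert 57 → {30, 44, 57}
insert 45 → {30, 44, 45, 57}
run next job → 30; now {44, 45, 57}
run next job → 44; now {45, 57}
insert 43 → {43, 45, 57}
insert 54 → {43, 45, 54, 57}

[43, 45, 54, 57]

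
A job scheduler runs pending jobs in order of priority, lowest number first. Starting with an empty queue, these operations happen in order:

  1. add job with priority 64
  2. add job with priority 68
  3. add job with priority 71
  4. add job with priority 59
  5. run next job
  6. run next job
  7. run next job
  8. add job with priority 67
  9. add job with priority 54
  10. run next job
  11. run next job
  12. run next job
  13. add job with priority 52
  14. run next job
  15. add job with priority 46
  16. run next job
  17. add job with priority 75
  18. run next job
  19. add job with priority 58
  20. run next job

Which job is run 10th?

58

insert 64 → {64}
insert 68 → {64, 68}
insert 71 → {64, 68, 71}
insert 59 → {59, 64, 68, 71}
run next job → 59; now {64, 68, 71}
run next job → 64; now {68, 71}
run next job → 68; now {71}
insert 67 → {67, 71}
insert 54 → {54, 67, 71}
run next job → 54; now {67, 71}
run next job → 67; now {71}
run next job → 71; now {}
insert 52 → {52}
run next job → 52; now {}
insert 46 → {46}
run next job → 46; now {}
insert 75 → {75}
run next job → 75; now {}
insert 58 → {58}
run next job → 58; now {}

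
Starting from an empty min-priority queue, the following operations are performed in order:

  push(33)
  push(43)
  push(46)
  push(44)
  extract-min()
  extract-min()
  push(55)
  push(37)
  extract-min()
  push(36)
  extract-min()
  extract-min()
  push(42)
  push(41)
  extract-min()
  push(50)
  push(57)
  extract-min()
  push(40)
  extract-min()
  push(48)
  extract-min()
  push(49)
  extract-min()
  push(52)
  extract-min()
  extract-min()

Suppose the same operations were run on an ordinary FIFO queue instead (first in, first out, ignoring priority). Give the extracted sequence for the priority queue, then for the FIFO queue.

priority queue: [33, 43, 37, 36, 44, 41, 42, 40, 46, 48, 49, 50]; FIFO queue: 33 → 43 → 46 → 44 → 55 → 37 → 36 → 42 → 41 → 50 → 57 → 40

insert 33 → {33}
insert 43 → {33, 43}
insert 46 → {33, 43, 46}
insert 44 → {33, 43, 44, 46}
extract-min → 33; now {43, 44, 46}
extract-min → 43; now {44, 46}
insert 55 → {44, 46, 55}
insert 37 → {37, 44, 46, 55}
extract-min → 37; now {44, 46, 55}
insert 36 → {36, 44, 46, 55}
extract-min → 36; now {44, 46, 55}
extract-min → 44; now {46, 55}
insert 42 → {42, 46, 55}
insert 41 → {41, 42, 46, 55}
extract-min → 41; now {42, 46, 55}
insert 50 → {42, 46, 50, 55}
insert 57 → {42, 46, 50, 55, 57}
extract-min → 42; now {46, 50, 55, 57}
insert 40 → {40, 46, 50, 55, 57}
extract-min → 40; now {46, 50, 55, 57}
insert 48 → {46, 48, 50, 55, 57}
extract-min → 46; now {48, 50, 55, 57}
insert 49 → {48, 49, 50, 55, 57}
extract-min → 48; now {49, 50, 55, 57}
insert 52 → {49, 50, 52, 55, 57}
extract-min → 49; now {50, 52, 55, 57}
extract-min → 50; now {52, 55, 57}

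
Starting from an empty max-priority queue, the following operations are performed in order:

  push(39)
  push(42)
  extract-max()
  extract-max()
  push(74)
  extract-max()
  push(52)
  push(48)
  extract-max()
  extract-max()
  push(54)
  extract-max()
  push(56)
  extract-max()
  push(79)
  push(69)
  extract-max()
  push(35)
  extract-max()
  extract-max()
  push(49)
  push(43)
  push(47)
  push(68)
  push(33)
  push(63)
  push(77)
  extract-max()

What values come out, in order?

[42, 39, 74, 52, 48, 54, 56, 79, 69, 35, 77]

insert 39 → {39}
insert 42 → {42, 39}
extract-max → 42; now {39}
extract-max → 39; now {}
insert 74 → {74}
extract-max → 74; now {}
insert 52 → {52}
insert 48 → {52, 48}
extract-max → 52; now {48}
extract-max → 48; now {}
insert 54 → {54}
extract-max → 54; now {}
insert 56 → {56}
extract-max → 56; now {}
insert 79 → {79}
insert 69 → {79, 69}
extract-max → 79; now {69}
insert 35 → {69, 35}
extract-max → 69; now {35}
extract-max → 35; now {}
insert 49 → {49}
insert 43 → {49, 43}
insert 47 → {49, 47, 43}
insert 68 → {68, 49, 47, 43}
insert 33 → {68, 49, 47, 43, 33}
insert 63 → {68, 63, 49, 47, 43, 33}
insert 77 → {77, 68, 63, 49, 47, 43, 33}
extract-max → 77; now {68, 63, 49, 47, 43, 33}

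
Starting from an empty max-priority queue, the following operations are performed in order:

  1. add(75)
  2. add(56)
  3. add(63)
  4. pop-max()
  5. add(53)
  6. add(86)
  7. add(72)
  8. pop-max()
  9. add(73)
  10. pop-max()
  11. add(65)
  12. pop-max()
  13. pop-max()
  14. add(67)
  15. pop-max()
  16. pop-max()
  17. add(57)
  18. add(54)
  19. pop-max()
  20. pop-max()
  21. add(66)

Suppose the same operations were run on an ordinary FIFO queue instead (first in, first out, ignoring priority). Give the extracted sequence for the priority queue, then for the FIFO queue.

insert 75 → {75}
insert 56 → {75, 56}
insert 63 → {75, 63, 56}
pop-max → 75; now {63, 56}
insert 53 → {63, 56, 53}
insert 86 → {86, 63, 56, 53}
insert 72 → {86, 72, 63, 56, 53}
pop-max → 86; now {72, 63, 56, 53}
insert 73 → {73, 72, 63, 56, 53}
pop-max → 73; now {72, 63, 56, 53}
insert 65 → {72, 65, 63, 56, 53}
pop-max → 72; now {65, 63, 56, 53}
pop-max → 65; now {63, 56, 53}
insert 67 → {67, 63, 56, 53}
pop-max → 67; now {63, 56, 53}
pop-max → 63; now {56, 53}
insert 57 → {57, 56, 53}
insert 54 → {57, 56, 54, 53}
pop-max → 57; now {56, 54, 53}
pop-max → 56; now {54, 53}
insert 66 → {66, 54, 53}

priority queue: 75 → 86 → 73 → 72 → 65 → 67 → 63 → 57 → 56; FIFO queue: 75 → 56 → 63 → 53 → 86 → 72 → 73 → 65 → 67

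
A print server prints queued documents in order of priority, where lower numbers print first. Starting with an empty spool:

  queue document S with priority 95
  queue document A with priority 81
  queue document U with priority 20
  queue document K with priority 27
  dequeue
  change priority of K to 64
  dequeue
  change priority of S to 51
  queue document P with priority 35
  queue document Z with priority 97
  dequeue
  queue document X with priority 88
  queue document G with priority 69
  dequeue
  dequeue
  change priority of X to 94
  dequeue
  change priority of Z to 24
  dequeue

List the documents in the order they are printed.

add S (priority 95) → {S:95}
add A (priority 81) → {A:81, S:95}
add U (priority 20) → {U:20, A:81, S:95}
add K (priority 27) → {U:20, K:27, A:81, S:95}
dequeue → U; now {K:27, A:81, S:95}
update K to priority 64 → {K:64, A:81, S:95}
dequeue → K; now {A:81, S:95}
update S to priority 51 → {S:51, A:81}
add P (priority 35) → {P:35, S:51, A:81}
add Z (priority 97) → {P:35, S:51, A:81, Z:97}
dequeue → P; now {S:51, A:81, Z:97}
add X (priority 88) → {S:51, A:81, X:88, Z:97}
add G (priority 69) → {S:51, G:69, A:81, X:88, Z:97}
dequeue → S; now {G:69, A:81, X:88, Z:97}
dequeue → G; now {A:81, X:88, Z:97}
update X to priority 94 → {A:81, X:94, Z:97}
dequeue → A; now {X:94, Z:97}
update Z to priority 24 → {Z:24, X:94}
dequeue → Z; now {X:94}

[U, K, P, S, G, A, Z]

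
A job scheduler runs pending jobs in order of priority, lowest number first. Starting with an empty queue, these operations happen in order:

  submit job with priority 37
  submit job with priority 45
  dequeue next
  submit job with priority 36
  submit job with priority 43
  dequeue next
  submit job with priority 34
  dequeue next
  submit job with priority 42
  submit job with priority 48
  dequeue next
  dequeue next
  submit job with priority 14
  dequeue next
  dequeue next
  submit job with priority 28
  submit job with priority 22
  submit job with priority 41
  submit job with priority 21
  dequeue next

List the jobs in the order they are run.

insert 37 → {37}
insert 45 → {37, 45}
dequeue next → 37; now {45}
insert 36 → {36, 45}
insert 43 → {36, 43, 45}
dequeue next → 36; now {43, 45}
insert 34 → {34, 43, 45}
dequeue next → 34; now {43, 45}
insert 42 → {42, 43, 45}
insert 48 → {42, 43, 45, 48}
dequeue next → 42; now {43, 45, 48}
dequeue next → 43; now {45, 48}
insert 14 → {14, 45, 48}
dequeue next → 14; now {45, 48}
dequeue next → 45; now {48}
insert 28 → {28, 48}
insert 22 → {22, 28, 48}
insert 41 → {22, 28, 41, 48}
insert 21 → {21, 22, 28, 41, 48}
dequeue next → 21; now {22, 28, 41, 48}

[37, 36, 34, 42, 43, 14, 45, 21]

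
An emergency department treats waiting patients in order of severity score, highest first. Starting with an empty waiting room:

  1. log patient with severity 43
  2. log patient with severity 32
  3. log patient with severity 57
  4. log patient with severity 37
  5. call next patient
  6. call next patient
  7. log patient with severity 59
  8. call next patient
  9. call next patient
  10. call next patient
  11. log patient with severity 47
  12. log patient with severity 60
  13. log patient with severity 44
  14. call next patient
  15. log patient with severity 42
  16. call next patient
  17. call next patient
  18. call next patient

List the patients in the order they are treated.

57 → 43 → 59 → 37 → 32 → 60 → 47 → 44 → 42

insert 43 → {43}
insert 32 → {43, 32}
insert 57 → {57, 43, 32}
insert 37 → {57, 43, 37, 32}
call next patient → 57; now {43, 37, 32}
call next patient → 43; now {37, 32}
insert 59 → {59, 37, 32}
call next patient → 59; now {37, 32}
call next patient → 37; now {32}
call next patient → 32; now {}
insert 47 → {47}
insert 60 → {60, 47}
insert 44 → {60, 47, 44}
call next patient → 60; now {47, 44}
insert 42 → {47, 44, 42}
call next patient → 47; now {44, 42}
call next patient → 44; now {42}
call next patient → 42; now {}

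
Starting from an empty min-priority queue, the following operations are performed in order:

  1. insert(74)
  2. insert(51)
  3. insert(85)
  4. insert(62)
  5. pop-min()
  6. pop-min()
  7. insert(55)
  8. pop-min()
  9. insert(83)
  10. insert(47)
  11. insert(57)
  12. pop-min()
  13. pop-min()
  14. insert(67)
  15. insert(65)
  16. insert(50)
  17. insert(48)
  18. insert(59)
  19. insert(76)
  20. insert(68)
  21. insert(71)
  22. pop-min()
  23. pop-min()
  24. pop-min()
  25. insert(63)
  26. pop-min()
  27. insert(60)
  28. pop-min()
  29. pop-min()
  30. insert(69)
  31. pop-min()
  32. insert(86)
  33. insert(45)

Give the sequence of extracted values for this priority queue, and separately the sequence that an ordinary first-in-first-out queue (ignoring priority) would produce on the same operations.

priority queue: 51 → 62 → 55 → 47 → 57 → 48 → 50 → 59 → 63 → 60 → 65 → 67; FIFO queue: [74, 51, 85, 62, 55, 83, 47, 57, 67, 65, 50, 48]

insert 74 → {74}
insert 51 → {51, 74}
insert 85 → {51, 74, 85}
insert 62 → {51, 62, 74, 85}
pop-min → 51; now {62, 74, 85}
pop-min → 62; now {74, 85}
insert 55 → {55, 74, 85}
pop-min → 55; now {74, 85}
insert 83 → {74, 83, 85}
insert 47 → {47, 74, 83, 85}
insert 57 → {47, 57, 74, 83, 85}
pop-min → 47; now {57, 74, 83, 85}
pop-min → 57; now {74, 83, 85}
insert 67 → {67, 74, 83, 85}
insert 65 → {65, 67, 74, 83, 85}
insert 50 → {50, 65, 67, 74, 83, 85}
insert 48 → {48, 50, 65, 67, 74, 83, 85}
insert 59 → {48, 50, 59, 65, 67, 74, 83, 85}
insert 76 → {48, 50, 59, 65, 67, 74, 76, 83, 85}
insert 68 → {48, 50, 59, 65, 67, 68, 74, 76, 83, 85}
insert 71 → {48, 50, 59, 65, 67, 68, 71, 74, 76, 83, 85}
pop-min → 48; now {50, 59, 65, 67, 68, 71, 74, 76, 83, 85}
pop-min → 50; now {59, 65, 67, 68, 71, 74, 76, 83, 85}
pop-min → 59; now {65, 67, 68, 71, 74, 76, 83, 85}
insert 63 → {63, 65, 67, 68, 71, 74, 76, 83, 85}
pop-min → 63; now {65, 67, 68, 71, 74, 76, 83, 85}
insert 60 → {60, 65, 67, 68, 71, 74, 76, 83, 85}
pop-min → 60; now {65, 67, 68, 71, 74, 76, 83, 85}
pop-min → 65; now {67, 68, 71, 74, 76, 83, 85}
insert 69 → {67, 68, 69, 71, 74, 76, 83, 85}
pop-min → 67; now {68, 69, 71, 74, 76, 83, 85}
insert 86 → {68, 69, 71, 74, 76, 83, 85, 86}
insert 45 → {45, 68, 69, 71, 74, 76, 83, 85, 86}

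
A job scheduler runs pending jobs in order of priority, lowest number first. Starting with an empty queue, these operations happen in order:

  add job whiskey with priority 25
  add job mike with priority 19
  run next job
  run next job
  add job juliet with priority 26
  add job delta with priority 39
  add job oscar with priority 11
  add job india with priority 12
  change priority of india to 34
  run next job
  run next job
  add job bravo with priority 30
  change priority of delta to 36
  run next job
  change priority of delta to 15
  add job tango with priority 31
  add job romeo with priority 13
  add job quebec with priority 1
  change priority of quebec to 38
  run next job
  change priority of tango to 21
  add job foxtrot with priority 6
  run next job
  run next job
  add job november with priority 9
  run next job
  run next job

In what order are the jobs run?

mike → whiskey → oscar → juliet → bravo → romeo → foxtrot → delta → november → tango

add whiskey (priority 25) → {whiskey:25}
add mike (priority 19) → {mike:19, whiskey:25}
run next job → mike; now {whiskey:25}
run next job → whiskey; now {}
add juliet (priority 26) → {juliet:26}
add delta (priority 39) → {juliet:26, delta:39}
add oscar (priority 11) → {oscar:11, juliet:26, delta:39}
add india (priority 12) → {oscar:11, india:12, juliet:26, delta:39}
update india to priority 34 → {oscar:11, juliet:26, india:34, delta:39}
run next job → oscar; now {juliet:26, india:34, delta:39}
run next job → juliet; now {india:34, delta:39}
add bravo (priority 30) → {bravo:30, india:34, delta:39}
update delta to priority 36 → {bravo:30, india:34, delta:36}
run next job → bravo; now {india:34, delta:36}
update delta to priority 15 → {delta:15, india:34}
add tango (priority 31) → {delta:15, tango:31, india:34}
add romeo (priority 13) → {romeo:13, delta:15, tango:31, india:34}
add quebec (priority 1) → {quebec:1, romeo:13, delta:15, tango:31, india:34}
update quebec to priority 38 → {romeo:13, delta:15, tango:31, india:34, quebec:38}
run next job → romeo; now {delta:15, tango:31, india:34, quebec:38}
update tango to priority 21 → {delta:15, tango:21, india:34, quebec:38}
add foxtrot (priority 6) → {foxtrot:6, delta:15, tango:21, india:34, quebec:38}
run next job → foxtrot; now {delta:15, tango:21, india:34, quebec:38}
run next job → delta; now {tango:21, india:34, quebec:38}
add november (priority 9) → {november:9, tango:21, india:34, quebec:38}
run next job → november; now {tango:21, india:34, quebec:38}
run next job → tango; now {india:34, quebec:38}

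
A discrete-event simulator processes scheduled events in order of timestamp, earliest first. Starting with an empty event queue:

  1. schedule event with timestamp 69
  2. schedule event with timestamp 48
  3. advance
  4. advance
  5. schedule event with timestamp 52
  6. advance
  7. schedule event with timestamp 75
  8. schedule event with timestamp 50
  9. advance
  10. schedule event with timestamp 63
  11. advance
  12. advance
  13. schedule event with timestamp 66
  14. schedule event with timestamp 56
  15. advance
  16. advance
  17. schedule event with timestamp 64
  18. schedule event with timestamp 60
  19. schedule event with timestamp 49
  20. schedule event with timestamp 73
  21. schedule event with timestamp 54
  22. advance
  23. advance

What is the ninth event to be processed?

insert 69 → {69}
insert 48 → {48, 69}
advance → 48; now {69}
advance → 69; now {}
insert 52 → {52}
advance → 52; now {}
insert 75 → {75}
insert 50 → {50, 75}
advance → 50; now {75}
insert 63 → {63, 75}
advance → 63; now {75}
advance → 75; now {}
insert 66 → {66}
insert 56 → {56, 66}
advance → 56; now {66}
advance → 66; now {}
insert 64 → {64}
insert 60 → {60, 64}
insert 49 → {49, 60, 64}
insert 73 → {49, 60, 64, 73}
insert 54 → {49, 54, 60, 64, 73}
advance → 49; now {54, 60, 64, 73}
advance → 54; now {60, 64, 73}

49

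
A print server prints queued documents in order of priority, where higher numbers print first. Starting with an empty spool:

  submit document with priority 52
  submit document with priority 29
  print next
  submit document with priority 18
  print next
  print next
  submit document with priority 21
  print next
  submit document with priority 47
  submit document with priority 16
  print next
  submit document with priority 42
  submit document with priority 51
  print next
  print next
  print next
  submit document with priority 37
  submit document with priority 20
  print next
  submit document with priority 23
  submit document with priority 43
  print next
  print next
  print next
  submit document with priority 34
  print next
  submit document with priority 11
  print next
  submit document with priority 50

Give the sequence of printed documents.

insert 52 → {52}
insert 29 → {52, 29}
print next → 52; now {29}
insert 18 → {29, 18}
print next → 29; now {18}
print next → 18; now {}
insert 21 → {21}
print next → 21; now {}
insert 47 → {47}
insert 16 → {47, 16}
print next → 47; now {16}
insert 42 → {42, 16}
insert 51 → {51, 42, 16}
print next → 51; now {42, 16}
print next → 42; now {16}
print next → 16; now {}
insert 37 → {37}
insert 20 → {37, 20}
print next → 37; now {20}
insert 23 → {23, 20}
insert 43 → {43, 23, 20}
print next → 43; now {23, 20}
print next → 23; now {20}
print next → 20; now {}
insert 34 → {34}
print next → 34; now {}
insert 11 → {11}
print next → 11; now {}
insert 50 → {50}

[52, 29, 18, 21, 47, 51, 42, 16, 37, 43, 23, 20, 34, 11]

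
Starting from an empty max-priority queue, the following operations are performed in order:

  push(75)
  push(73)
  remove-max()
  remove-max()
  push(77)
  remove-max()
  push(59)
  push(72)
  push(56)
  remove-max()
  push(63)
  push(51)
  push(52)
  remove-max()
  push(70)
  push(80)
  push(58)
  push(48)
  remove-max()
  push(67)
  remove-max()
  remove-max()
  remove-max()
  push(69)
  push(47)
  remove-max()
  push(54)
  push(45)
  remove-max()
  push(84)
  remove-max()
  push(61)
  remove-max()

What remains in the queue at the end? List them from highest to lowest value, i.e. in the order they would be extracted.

56 → 54 → 52 → 51 → 48 → 47 → 45

insert 75 → {75}
insert 73 → {75, 73}
remove-max → 75; now {73}
remove-max → 73; now {}
insert 77 → {77}
remove-max → 77; now {}
insert 59 → {59}
insert 72 → {72, 59}
insert 56 → {72, 59, 56}
remove-max → 72; now {59, 56}
insert 63 → {63, 59, 56}
insert 51 → {63, 59, 56, 51}
insert 52 → {63, 59, 56, 52, 51}
remove-max → 63; now {59, 56, 52, 51}
insert 70 → {70, 59, 56, 52, 51}
insert 80 → {80, 70, 59, 56, 52, 51}
insert 58 → {80, 70, 59, 58, 56, 52, 51}
insert 48 → {80, 70, 59, 58, 56, 52, 51, 48}
remove-max → 80; now {70, 59, 58, 56, 52, 51, 48}
insert 67 → {70, 67, 59, 58, 56, 52, 51, 48}
remove-max → 70; now {67, 59, 58, 56, 52, 51, 48}
remove-max → 67; now {59, 58, 56, 52, 51, 48}
remove-max → 59; now {58, 56, 52, 51, 48}
insert 69 → {69, 58, 56, 52, 51, 48}
insert 47 → {69, 58, 56, 52, 51, 48, 47}
remove-max → 69; now {58, 56, 52, 51, 48, 47}
insert 54 → {58, 56, 54, 52, 51, 48, 47}
insert 45 → {58, 56, 54, 52, 51, 48, 47, 45}
remove-max → 58; now {56, 54, 52, 51, 48, 47, 45}
insert 84 → {84, 56, 54, 52, 51, 48, 47, 45}
remove-max → 84; now {56, 54, 52, 51, 48, 47, 45}
insert 61 → {61, 56, 54, 52, 51, 48, 47, 45}
remove-max → 61; now {56, 54, 52, 51, 48, 47, 45}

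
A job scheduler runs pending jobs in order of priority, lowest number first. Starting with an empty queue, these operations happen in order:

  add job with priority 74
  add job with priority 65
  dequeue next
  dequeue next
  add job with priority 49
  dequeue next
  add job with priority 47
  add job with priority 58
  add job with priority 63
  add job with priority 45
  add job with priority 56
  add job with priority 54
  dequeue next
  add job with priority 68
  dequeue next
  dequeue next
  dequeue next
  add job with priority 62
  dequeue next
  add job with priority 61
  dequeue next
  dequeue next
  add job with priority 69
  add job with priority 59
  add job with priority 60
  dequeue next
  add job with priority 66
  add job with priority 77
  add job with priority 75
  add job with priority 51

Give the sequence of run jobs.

insert 74 → {74}
insert 65 → {65, 74}
dequeue next → 65; now {74}
dequeue next → 74; now {}
insert 49 → {49}
dequeue next → 49; now {}
insert 47 → {47}
insert 58 → {47, 58}
insert 63 → {47, 58, 63}
insert 45 → {45, 47, 58, 63}
insert 56 → {45, 47, 56, 58, 63}
insert 54 → {45, 47, 54, 56, 58, 63}
dequeue next → 45; now {47, 54, 56, 58, 63}
insert 68 → {47, 54, 56, 58, 63, 68}
dequeue next → 47; now {54, 56, 58, 63, 68}
dequeue next → 54; now {56, 58, 63, 68}
dequeue next → 56; now {58, 63, 68}
insert 62 → {58, 62, 63, 68}
dequeue next → 58; now {62, 63, 68}
insert 61 → {61, 62, 63, 68}
dequeue next → 61; now {62, 63, 68}
dequeue next → 62; now {63, 68}
insert 69 → {63, 68, 69}
insert 59 → {59, 63, 68, 69}
insert 60 → {59, 60, 63, 68, 69}
dequeue next → 59; now {60, 63, 68, 69}
insert 66 → {60, 63, 66, 68, 69}
insert 77 → {60, 63, 66, 68, 69, 77}
insert 75 → {60, 63, 66, 68, 69, 75, 77}
insert 51 → {51, 60, 63, 66, 68, 69, 75, 77}

65 → 74 → 49 → 45 → 47 → 54 → 56 → 58 → 61 → 62 → 59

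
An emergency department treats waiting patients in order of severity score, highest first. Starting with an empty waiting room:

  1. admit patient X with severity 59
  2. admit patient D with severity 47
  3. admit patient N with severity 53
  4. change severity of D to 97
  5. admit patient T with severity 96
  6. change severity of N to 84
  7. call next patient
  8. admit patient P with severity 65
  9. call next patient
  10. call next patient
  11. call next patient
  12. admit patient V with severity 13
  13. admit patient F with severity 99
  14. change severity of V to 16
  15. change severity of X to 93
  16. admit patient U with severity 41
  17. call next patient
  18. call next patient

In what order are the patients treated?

D → T → N → P → F → X

add X (severity 59) → {X:59}
add D (severity 47) → {X:59, D:47}
add N (severity 53) → {X:59, N:53, D:47}
update D to severity 97 → {D:97, X:59, N:53}
add T (severity 96) → {D:97, T:96, X:59, N:53}
update N to severity 84 → {D:97, T:96, N:84, X:59}
call next patient → D; now {T:96, N:84, X:59}
add P (severity 65) → {T:96, N:84, P:65, X:59}
call next patient → T; now {N:84, P:65, X:59}
call next patient → N; now {P:65, X:59}
call next patient → P; now {X:59}
add V (severity 13) → {X:59, V:13}
add F (severity 99) → {F:99, X:59, V:13}
update V to severity 16 → {F:99, X:59, V:16}
update X to severity 93 → {F:99, X:93, V:16}
add U (severity 41) → {F:99, X:93, U:41, V:16}
call next patient → F; now {X:93, U:41, V:16}
call next patient → X; now {U:41, V:16}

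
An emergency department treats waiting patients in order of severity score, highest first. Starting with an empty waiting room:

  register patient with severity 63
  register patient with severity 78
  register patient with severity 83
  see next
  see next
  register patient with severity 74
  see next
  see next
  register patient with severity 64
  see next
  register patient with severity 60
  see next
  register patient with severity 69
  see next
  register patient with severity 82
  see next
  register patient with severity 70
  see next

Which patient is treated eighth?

insert 63 → {63}
insert 78 → {78, 63}
insert 83 → {83, 78, 63}
see next → 83; now {78, 63}
see next → 78; now {63}
insert 74 → {74, 63}
see next → 74; now {63}
see next → 63; now {}
insert 64 → {64}
see next → 64; now {}
insert 60 → {60}
see next → 60; now {}
insert 69 → {69}
see next → 69; now {}
insert 82 → {82}
see next → 82; now {}
insert 70 → {70}
see next → 70; now {}

82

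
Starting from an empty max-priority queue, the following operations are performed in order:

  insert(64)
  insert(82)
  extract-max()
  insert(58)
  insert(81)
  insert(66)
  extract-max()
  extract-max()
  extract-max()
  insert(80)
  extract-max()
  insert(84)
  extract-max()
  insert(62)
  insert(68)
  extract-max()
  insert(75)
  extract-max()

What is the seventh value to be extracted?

insert 64 → {64}
insert 82 → {82, 64}
extract-max → 82; now {64}
insert 58 → {64, 58}
insert 81 → {81, 64, 58}
insert 66 → {81, 66, 64, 58}
extract-max → 81; now {66, 64, 58}
extract-max → 66; now {64, 58}
extract-max → 64; now {58}
insert 80 → {80, 58}
extract-max → 80; now {58}
insert 84 → {84, 58}
extract-max → 84; now {58}
insert 62 → {62, 58}
insert 68 → {68, 62, 58}
extract-max → 68; now {62, 58}
insert 75 → {75, 62, 58}
extract-max → 75; now {62, 58}

68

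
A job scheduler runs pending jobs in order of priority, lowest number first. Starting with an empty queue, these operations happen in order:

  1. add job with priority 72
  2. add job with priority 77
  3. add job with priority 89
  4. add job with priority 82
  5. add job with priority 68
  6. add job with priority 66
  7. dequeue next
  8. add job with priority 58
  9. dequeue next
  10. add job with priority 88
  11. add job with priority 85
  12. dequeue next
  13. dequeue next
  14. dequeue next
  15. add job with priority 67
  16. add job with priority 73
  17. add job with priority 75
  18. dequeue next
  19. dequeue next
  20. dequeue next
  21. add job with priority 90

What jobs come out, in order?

insert 72 → {72}
insert 77 → {72, 77}
insert 89 → {72, 77, 89}
insert 82 → {72, 77, 82, 89}
insert 68 → {68, 72, 77, 82, 89}
insert 66 → {66, 68, 72, 77, 82, 89}
dequeue next → 66; now {68, 72, 77, 82, 89}
insert 58 → {58, 68, 72, 77, 82, 89}
dequeue next → 58; now {68, 72, 77, 82, 89}
insert 88 → {68, 72, 77, 82, 88, 89}
insert 85 → {68, 72, 77, 82, 85, 88, 89}
dequeue next → 68; now {72, 77, 82, 85, 88, 89}
dequeue next → 72; now {77, 82, 85, 88, 89}
dequeue next → 77; now {82, 85, 88, 89}
insert 67 → {67, 82, 85, 88, 89}
insert 73 → {67, 73, 82, 85, 88, 89}
insert 75 → {67, 73, 75, 82, 85, 88, 89}
dequeue next → 67; now {73, 75, 82, 85, 88, 89}
dequeue next → 73; now {75, 82, 85, 88, 89}
dequeue next → 75; now {82, 85, 88, 89}
insert 90 → {82, 85, 88, 89, 90}

66, 58, 68, 72, 77, 67, 73, 75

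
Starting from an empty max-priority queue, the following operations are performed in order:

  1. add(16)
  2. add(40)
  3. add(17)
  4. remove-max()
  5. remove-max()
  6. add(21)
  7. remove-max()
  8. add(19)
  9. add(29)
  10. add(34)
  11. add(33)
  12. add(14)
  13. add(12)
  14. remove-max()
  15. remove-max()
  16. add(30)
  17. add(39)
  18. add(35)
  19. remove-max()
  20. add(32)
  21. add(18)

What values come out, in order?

[40, 17, 21, 34, 33, 39]

insert 16 → {16}
insert 40 → {40, 16}
insert 17 → {40, 17, 16}
remove-max → 40; now {17, 16}
remove-max → 17; now {16}
insert 21 → {21, 16}
remove-max → 21; now {16}
insert 19 → {19, 16}
insert 29 → {29, 19, 16}
insert 34 → {34, 29, 19, 16}
insert 33 → {34, 33, 29, 19, 16}
insert 14 → {34, 33, 29, 19, 16, 14}
insert 12 → {34, 33, 29, 19, 16, 14, 12}
remove-max → 34; now {33, 29, 19, 16, 14, 12}
remove-max → 33; now {29, 19, 16, 14, 12}
insert 30 → {30, 29, 19, 16, 14, 12}
insert 39 → {39, 30, 29, 19, 16, 14, 12}
insert 35 → {39, 35, 30, 29, 19, 16, 14, 12}
remove-max → 39; now {35, 30, 29, 19, 16, 14, 12}
insert 32 → {35, 32, 30, 29, 19, 16, 14, 12}
insert 18 → {35, 32, 30, 29, 19, 18, 16, 14, 12}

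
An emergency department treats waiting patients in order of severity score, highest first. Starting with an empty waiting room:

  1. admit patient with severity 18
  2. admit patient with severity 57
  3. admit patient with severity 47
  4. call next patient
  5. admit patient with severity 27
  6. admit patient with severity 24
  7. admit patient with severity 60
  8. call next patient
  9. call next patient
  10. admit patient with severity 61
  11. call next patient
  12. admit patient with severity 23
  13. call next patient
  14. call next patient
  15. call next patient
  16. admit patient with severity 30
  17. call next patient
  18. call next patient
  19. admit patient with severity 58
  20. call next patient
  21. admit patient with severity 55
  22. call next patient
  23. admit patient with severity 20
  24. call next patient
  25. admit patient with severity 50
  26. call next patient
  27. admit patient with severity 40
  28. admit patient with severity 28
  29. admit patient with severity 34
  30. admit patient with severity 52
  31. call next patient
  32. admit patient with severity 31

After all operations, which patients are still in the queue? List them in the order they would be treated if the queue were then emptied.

40, 34, 31, 28

insert 18 → {18}
insert 57 → {57, 18}
insert 47 → {57, 47, 18}
call next patient → 57; now {47, 18}
insert 27 → {47, 27, 18}
insert 24 → {47, 27, 24, 18}
insert 60 → {60, 47, 27, 24, 18}
call next patient → 60; now {47, 27, 24, 18}
call next patient → 47; now {27, 24, 18}
insert 61 → {61, 27, 24, 18}
call next patient → 61; now {27, 24, 18}
insert 23 → {27, 24, 23, 18}
call next patient → 27; now {24, 23, 18}
call next patient → 24; now {23, 18}
call next patient → 23; now {18}
insert 30 → {30, 18}
call next patient → 30; now {18}
call next patient → 18; now {}
insert 58 → {58}
call next patient → 58; now {}
insert 55 → {55}
call next patient → 55; now {}
insert 20 → {20}
call next patient → 20; now {}
insert 50 → {50}
call next patient → 50; now {}
insert 40 → {40}
insert 28 → {40, 28}
insert 34 → {40, 34, 28}
insert 52 → {52, 40, 34, 28}
call next patient → 52; now {40, 34, 28}
insert 31 → {40, 34, 31, 28}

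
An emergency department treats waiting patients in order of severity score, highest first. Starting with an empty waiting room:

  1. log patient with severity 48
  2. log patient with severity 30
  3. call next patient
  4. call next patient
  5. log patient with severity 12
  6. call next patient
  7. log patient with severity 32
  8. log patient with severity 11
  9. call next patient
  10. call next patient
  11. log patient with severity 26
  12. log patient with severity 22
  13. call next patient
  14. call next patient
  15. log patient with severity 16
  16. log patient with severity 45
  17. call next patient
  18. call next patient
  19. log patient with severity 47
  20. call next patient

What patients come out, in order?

48 → 30 → 12 → 32 → 11 → 26 → 22 → 45 → 16 → 47

insert 48 → {48}
insert 30 → {48, 30}
call next patient → 48; now {30}
call next patient → 30; now {}
insert 12 → {12}
call next patient → 12; now {}
insert 32 → {32}
insert 11 → {32, 11}
call next patient → 32; now {11}
call next patient → 11; now {}
insert 26 → {26}
insert 22 → {26, 22}
call next patient → 26; now {22}
call next patient → 22; now {}
insert 16 → {16}
insert 45 → {45, 16}
call next patient → 45; now {16}
call next patient → 16; now {}
insert 47 → {47}
call next patient → 47; now {}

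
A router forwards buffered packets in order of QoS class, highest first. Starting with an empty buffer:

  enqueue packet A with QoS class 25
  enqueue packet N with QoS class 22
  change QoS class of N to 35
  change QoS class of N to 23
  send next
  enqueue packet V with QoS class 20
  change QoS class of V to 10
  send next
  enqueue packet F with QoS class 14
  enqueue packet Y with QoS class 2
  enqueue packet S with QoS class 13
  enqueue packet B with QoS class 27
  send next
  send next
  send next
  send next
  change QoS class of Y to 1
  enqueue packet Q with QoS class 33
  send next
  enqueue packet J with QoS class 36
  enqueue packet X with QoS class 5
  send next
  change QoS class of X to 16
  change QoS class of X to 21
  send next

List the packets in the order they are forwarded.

add A (QoS class 25) → {A:25}
add N (QoS class 22) → {A:25, N:22}
update N to QoS class 35 → {N:35, A:25}
update N to QoS class 23 → {A:25, N:23}
send next → A; now {N:23}
add V (QoS class 20) → {N:23, V:20}
update V to QoS class 10 → {N:23, V:10}
send next → N; now {V:10}
add F (QoS class 14) → {F:14, V:10}
add Y (QoS class 2) → {F:14, V:10, Y:2}
add S (QoS class 13) → {F:14, S:13, V:10, Y:2}
add B (QoS class 27) → {B:27, F:14, S:13, V:10, Y:2}
send next → B; now {F:14, S:13, V:10, Y:2}
send next → F; now {S:13, V:10, Y:2}
send next → S; now {V:10, Y:2}
send next → V; now {Y:2}
update Y to QoS class 1 → {Y:1}
add Q (QoS class 33) → {Q:33, Y:1}
send next → Q; now {Y:1}
add J (QoS class 36) → {J:36, Y:1}
add X (QoS class 5) → {J:36, X:5, Y:1}
send next → J; now {X:5, Y:1}
update X to QoS class 16 → {X:16, Y:1}
update X to QoS class 21 → {X:21, Y:1}
send next → X; now {Y:1}

A, N, B, F, S, V, Q, J, X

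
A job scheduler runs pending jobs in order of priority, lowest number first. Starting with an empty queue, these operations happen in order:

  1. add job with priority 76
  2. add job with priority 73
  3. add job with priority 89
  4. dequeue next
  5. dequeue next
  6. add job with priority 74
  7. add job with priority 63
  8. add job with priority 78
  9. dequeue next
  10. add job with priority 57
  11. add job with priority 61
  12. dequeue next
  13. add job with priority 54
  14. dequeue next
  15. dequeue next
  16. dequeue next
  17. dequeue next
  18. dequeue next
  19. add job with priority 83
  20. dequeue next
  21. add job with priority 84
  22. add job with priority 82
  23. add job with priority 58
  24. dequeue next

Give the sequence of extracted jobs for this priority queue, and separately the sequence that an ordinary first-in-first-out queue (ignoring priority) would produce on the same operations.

priority queue: [73, 76, 63, 57, 54, 61, 74, 78, 89, 83, 58]; FIFO queue: 76, 73, 89, 74, 63, 78, 57, 61, 54, 83, 84

insert 76 → {76}
insert 73 → {73, 76}
insert 89 → {73, 76, 89}
dequeue next → 73; now {76, 89}
dequeue next → 76; now {89}
insert 74 → {74, 89}
insert 63 → {63, 74, 89}
insert 78 → {63, 74, 78, 89}
dequeue next → 63; now {74, 78, 89}
insert 57 → {57, 74, 78, 89}
insert 61 → {57, 61, 74, 78, 89}
dequeue next → 57; now {61, 74, 78, 89}
insert 54 → {54, 61, 74, 78, 89}
dequeue next → 54; now {61, 74, 78, 89}
dequeue next → 61; now {74, 78, 89}
dequeue next → 74; now {78, 89}
dequeue next → 78; now {89}
dequeue next → 89; now {}
insert 83 → {83}
dequeue next → 83; now {}
insert 84 → {84}
insert 82 → {82, 84}
insert 58 → {58, 82, 84}
dequeue next → 58; now {82, 84}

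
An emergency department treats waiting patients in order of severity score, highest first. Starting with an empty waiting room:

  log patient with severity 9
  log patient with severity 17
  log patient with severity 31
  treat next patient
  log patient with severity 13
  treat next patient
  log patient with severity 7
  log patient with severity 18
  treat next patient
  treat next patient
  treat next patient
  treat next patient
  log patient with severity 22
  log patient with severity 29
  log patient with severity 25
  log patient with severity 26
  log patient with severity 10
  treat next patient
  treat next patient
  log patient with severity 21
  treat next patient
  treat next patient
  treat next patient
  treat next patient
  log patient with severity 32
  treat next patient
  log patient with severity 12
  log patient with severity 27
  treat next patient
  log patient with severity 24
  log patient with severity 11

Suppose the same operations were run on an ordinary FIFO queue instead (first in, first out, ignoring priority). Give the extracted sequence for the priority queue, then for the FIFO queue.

priority queue: 31, 17, 18, 13, 9, 7, 29, 26, 25, 22, 21, 10, 32, 27; FIFO queue: 9, 17, 31, 13, 7, 18, 22, 29, 25, 26, 10, 21, 32, 12

insert 9 → {9}
insert 17 → {17, 9}
insert 31 → {31, 17, 9}
treat next patient → 31; now {17, 9}
insert 13 → {17, 13, 9}
treat next patient → 17; now {13, 9}
insert 7 → {13, 9, 7}
insert 18 → {18, 13, 9, 7}
treat next patient → 18; now {13, 9, 7}
treat next patient → 13; now {9, 7}
treat next patient → 9; now {7}
treat next patient → 7; now {}
insert 22 → {22}
insert 29 → {29, 22}
insert 25 → {29, 25, 22}
insert 26 → {29, 26, 25, 22}
insert 10 → {29, 26, 25, 22, 10}
treat next patient → 29; now {26, 25, 22, 10}
treat next patient → 26; now {25, 22, 10}
insert 21 → {25, 22, 21, 10}
treat next patient → 25; now {22, 21, 10}
treat next patient → 22; now {21, 10}
treat next patient → 21; now {10}
treat next patient → 10; now {}
insert 32 → {32}
treat next patient → 32; now {}
insert 12 → {12}
insert 27 → {27, 12}
treat next patient → 27; now {12}
insert 24 → {24, 12}
insert 11 → {24, 12, 11}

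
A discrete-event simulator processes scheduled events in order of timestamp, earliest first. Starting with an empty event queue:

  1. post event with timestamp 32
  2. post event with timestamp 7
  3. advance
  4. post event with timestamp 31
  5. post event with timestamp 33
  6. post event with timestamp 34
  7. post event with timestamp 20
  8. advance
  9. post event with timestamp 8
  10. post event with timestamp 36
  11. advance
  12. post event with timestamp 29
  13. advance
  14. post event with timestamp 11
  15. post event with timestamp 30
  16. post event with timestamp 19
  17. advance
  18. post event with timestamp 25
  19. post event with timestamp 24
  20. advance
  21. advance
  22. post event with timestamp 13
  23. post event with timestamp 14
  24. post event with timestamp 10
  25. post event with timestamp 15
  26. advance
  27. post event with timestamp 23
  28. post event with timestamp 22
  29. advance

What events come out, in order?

insert 32 → {32}
insert 7 → {7, 32}
advance → 7; now {32}
insert 31 → {31, 32}
insert 33 → {31, 32, 33}
insert 34 → {31, 32, 33, 34}
insert 20 → {20, 31, 32, 33, 34}
advance → 20; now {31, 32, 33, 34}
insert 8 → {8, 31, 32, 33, 34}
insert 36 → {8, 31, 32, 33, 34, 36}
advance → 8; now {31, 32, 33, 34, 36}
insert 29 → {29, 31, 32, 33, 34, 36}
advance → 29; now {31, 32, 33, 34, 36}
insert 11 → {11, 31, 32, 33, 34, 36}
insert 30 → {11, 30, 31, 32, 33, 34, 36}
insert 19 → {11, 19, 30, 31, 32, 33, 34, 36}
advance → 11; now {19, 30, 31, 32, 33, 34, 36}
insert 25 → {19, 25, 30, 31, 32, 33, 34, 36}
insert 24 → {19, 24, 25, 30, 31, 32, 33, 34, 36}
advance → 19; now {24, 25, 30, 31, 32, 33, 34, 36}
advance → 24; now {25, 30, 31, 32, 33, 34, 36}
insert 13 → {13, 25, 30, 31, 32, 33, 34, 36}
insert 14 → {13, 14, 25, 30, 31, 32, 33, 34, 36}
insert 10 → {10, 13, 14, 25, 30, 31, 32, 33, 34, 36}
insert 15 → {10, 13, 14, 15, 25, 30, 31, 32, 33, 34, 36}
advance → 10; now {13, 14, 15, 25, 30, 31, 32, 33, 34, 36}
insert 23 → {13, 14, 15, 23, 25, 30, 31, 32, 33, 34, 36}
insert 22 → {13, 14, 15, 22, 23, 25, 30, 31, 32, 33, 34, 36}
advance → 13; now {14, 15, 22, 23, 25, 30, 31, 32, 33, 34, 36}

7 → 20 → 8 → 29 → 11 → 19 → 24 → 10 → 13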